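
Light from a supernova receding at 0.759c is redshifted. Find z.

β = 0.759
(1+β)/(1-β) = 1.759/0.241 = 7.299
√(7.299) = 2.702
z = 2.702 - 1 = 1.702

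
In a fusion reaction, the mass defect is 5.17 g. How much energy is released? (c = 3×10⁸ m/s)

Convert mass defect: Δm = 5.17 g = 0.00517 kg
E = Δm·c² = 0.00517 × (3×10⁸)²
= 0.00517 × 9×10¹⁶ = 4.653×10¹⁴ J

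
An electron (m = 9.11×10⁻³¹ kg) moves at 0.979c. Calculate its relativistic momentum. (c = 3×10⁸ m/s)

γ = 1/√(1 - 0.979²) = 4.905
v = 0.979 × 3×10⁸ = 2.937×10⁸ m/s
p = γmv = 4.905 × 9.11×10⁻³¹ × 2.937×10⁸ = 1.312×10⁻²¹ kg·m/s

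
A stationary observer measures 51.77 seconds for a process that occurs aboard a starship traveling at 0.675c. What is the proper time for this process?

Dilated time Δt = 51.77 seconds
γ = 1/√(1 - 0.675²) = 1.3553
Δt₀ = Δt/γ = 51.77/1.3553 = 38.20 seconds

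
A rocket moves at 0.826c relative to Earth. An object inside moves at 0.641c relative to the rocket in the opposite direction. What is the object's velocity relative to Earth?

Object's velocity in rocket frame is u' = -0.641c
u = (u' + v)/(1 + u'v/c²) = (v - 0.641)/(1 - 0.641·v/c²)
Numerator: 0.826 - 0.641 = 0.185
Denominator: 1 - 0.529466 = 0.470534
u = 0.185/0.470534 = 0.3932c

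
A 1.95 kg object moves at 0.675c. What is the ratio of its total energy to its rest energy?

E = γmc², E₀ = mc²
E/E₀ = γ = 1/√(1 - 0.675²) = 1.355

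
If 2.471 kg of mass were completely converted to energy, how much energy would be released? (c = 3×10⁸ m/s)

Using E = mc²:
c² = (3×10⁸)² = 9×10¹⁶ m²/s²
E = 2.471 × 9×10¹⁶ = 2.224×10¹⁷ J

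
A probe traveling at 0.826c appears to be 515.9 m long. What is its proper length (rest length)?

Contracted length L = 515.9 m
γ = 1/√(1 - 0.826²) = 1.7741
L₀ = γL = 1.7741 × 515.9 = 915.3 m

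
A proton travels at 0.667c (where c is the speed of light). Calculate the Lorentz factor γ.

v/c = 0.667, so (v/c)² = 0.444889
1 - (v/c)² = 0.555111
γ = 1/√(0.555111) = 1.342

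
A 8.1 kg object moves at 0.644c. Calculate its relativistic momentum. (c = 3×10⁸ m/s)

γ = 1/√(1 - 0.644²) = 1.3071
v = 0.644 × 3×10⁸ = 1.932×10⁸ m/s
p = γmv = 1.3071 × 8.1 × 1.932×10⁸ = 2.046×10⁹ kg·m/s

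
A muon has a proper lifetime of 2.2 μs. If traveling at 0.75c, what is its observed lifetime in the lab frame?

Proper lifetime τ₀ = 2.2 μs
γ = 1/√(1 - 0.75²) = 1.512
τ = γτ₀ = 1.512 × 2.2 μs = 3.326 μs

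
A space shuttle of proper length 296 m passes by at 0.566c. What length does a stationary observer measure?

Proper length L₀ = 296 m
γ = 1/√(1 - 0.566²) = 1.213
L = L₀/γ = 296/1.213 = 244.0 m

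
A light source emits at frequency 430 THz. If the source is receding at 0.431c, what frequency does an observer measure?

β = v/c = 0.431
(1-β)/(1+β) = 0.569/1.431 = 0.39762
Doppler factor = √(0.39762) = 0.63057
f_obs = 430 × 0.63057 = 271.1 THz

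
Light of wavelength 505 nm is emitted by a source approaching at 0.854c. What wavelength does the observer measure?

β = 0.854
Wavelength Doppler factor = √(0.146/1.854) = √(0.07875) = 0.2806
λ_obs = 505 × 0.2806 = 141.7 nm (blueshift)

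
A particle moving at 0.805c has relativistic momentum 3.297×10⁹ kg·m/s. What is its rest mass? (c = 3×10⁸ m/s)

γ = 1/√(1 - 0.805²) = 1.6856
v = 0.805 × 3×10⁸ = 2.415×10⁸ m/s
m = p/(γv) = 3.297×10⁹/(1.6856 × 2.415×10⁸) = 8.099 kg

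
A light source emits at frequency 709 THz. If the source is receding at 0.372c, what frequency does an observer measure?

β = v/c = 0.372
(1-β)/(1+β) = 0.628/1.372 = 0.45773
Doppler factor = √(0.45773) = 0.6766
f_obs = 709 × 0.6766 = 479.7 THz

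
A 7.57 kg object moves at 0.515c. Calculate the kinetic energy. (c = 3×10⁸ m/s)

γ = 1/√(1 - 0.515²) = 1.1666
γ - 1 = 0.1666
KE = (γ-1)mc² = 0.1666 × 7.57 × (3×10⁸)² = 1.135×10¹⁷ J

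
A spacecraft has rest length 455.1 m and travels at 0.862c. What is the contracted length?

Proper length L₀ = 455.1 m
γ = 1/√(1 - 0.862²) = 1.973
L = L₀/γ = 455.1/1.973 = 230.7 m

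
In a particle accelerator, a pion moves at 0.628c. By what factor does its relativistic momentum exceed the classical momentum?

p_rel = γmv, p_class = mv
Ratio = γ = 1/√(1 - 0.628²)
= 1/√(0.605616) = 1.285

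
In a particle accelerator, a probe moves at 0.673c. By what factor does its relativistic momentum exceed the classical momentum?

p_rel = γmv, p_class = mv
Ratio = γ = 1/√(1 - 0.673²)
= 1/√(0.547071) = 1.352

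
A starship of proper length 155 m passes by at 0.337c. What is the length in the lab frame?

Proper length L₀ = 155 m
γ = 1/√(1 - 0.337²) = 1.0621
L = L₀/γ = 155/1.0621 = 145.9 m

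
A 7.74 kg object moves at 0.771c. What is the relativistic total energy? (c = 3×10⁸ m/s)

γ = 1/√(1 - 0.771²) = 1.570
mc² = 7.74 × (3×10⁸)² = 6.966×10¹⁷ J
E = γmc² = 1.570 × 6.966×10¹⁷ = 1.094×10¹⁸ J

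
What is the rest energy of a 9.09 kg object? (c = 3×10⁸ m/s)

c² = (3×10⁸)² = 9.000×10¹⁶ m²/s²
E₀ = mc² = 9.09 × 9.000×10¹⁶ = 8.181×10¹⁷ J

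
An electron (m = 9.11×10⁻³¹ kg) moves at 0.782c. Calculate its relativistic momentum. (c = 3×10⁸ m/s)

γ = 1/√(1 - 0.782²) = 1.6044
v = 0.782 × 3×10⁸ = 2.346×10⁸ m/s
p = γmv = 1.6044 × 9.11×10⁻³¹ × 2.346×10⁸ = 3.429×10⁻²² kg·m/s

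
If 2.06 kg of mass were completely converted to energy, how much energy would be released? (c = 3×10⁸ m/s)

Using E = mc²:
c² = (3×10⁸)² = 9×10¹⁶ m²/s²
E = 2.06 × 9×10¹⁶ = 1.854×10¹⁷ J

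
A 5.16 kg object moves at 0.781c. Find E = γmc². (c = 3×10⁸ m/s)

γ = 1/√(1 - 0.781²) = 1.6012
mc² = 5.16 × (3×10⁸)² = 4.644×10¹⁷ J
E = γmc² = 1.6012 × 4.644×10¹⁷ = 7.436×10¹⁷ J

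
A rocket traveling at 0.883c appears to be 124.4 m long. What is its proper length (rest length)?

Contracted length L = 124.4 m
γ = 1/√(1 - 0.883²) = 2.1305
L₀ = γL = 2.1305 × 124.4 = 265.0 m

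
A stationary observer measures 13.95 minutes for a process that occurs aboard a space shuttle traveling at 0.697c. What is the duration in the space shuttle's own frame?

Dilated time Δt = 13.95 minutes
γ = 1/√(1 - 0.697²) = 1.395
Δt₀ = Δt/γ = 13.95/1.395 = 10.00 minutes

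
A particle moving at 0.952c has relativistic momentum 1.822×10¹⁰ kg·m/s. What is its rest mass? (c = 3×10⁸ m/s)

γ = 1/√(1 - 0.952²) = 3.267
v = 0.952 × 3×10⁸ = 2.856×10⁸ m/s
m = p/(γv) = 1.822×10¹⁰/(3.267 × 2.856×10⁸) = 19.53 kg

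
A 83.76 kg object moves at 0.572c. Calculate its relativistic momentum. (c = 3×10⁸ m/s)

γ = 1/√(1 - 0.572²) = 1.219
v = 0.572 × 3×10⁸ = 1.716×10⁸ m/s
p = γmv = 1.219 × 83.76 × 1.716×10⁸ = 1.752×10¹⁰ kg·m/s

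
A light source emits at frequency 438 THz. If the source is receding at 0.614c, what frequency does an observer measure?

β = v/c = 0.614
(1-β)/(1+β) = 0.386/1.614 = 0.23916
Doppler factor = √(0.23916) = 0.4890
f_obs = 438 × 0.4890 = 214.2 THz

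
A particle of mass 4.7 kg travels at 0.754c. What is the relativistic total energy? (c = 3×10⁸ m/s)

γ = 1/√(1 - 0.754²) = 1.5224
mc² = 4.7 × (3×10⁸)² = 4.230×10¹⁷ J
E = γmc² = 1.5224 × 4.230×10¹⁷ = 6.440×10¹⁷ J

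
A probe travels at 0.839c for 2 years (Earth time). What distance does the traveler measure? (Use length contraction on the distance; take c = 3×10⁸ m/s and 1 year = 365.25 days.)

Earth distance: d = v × t = 0.839c × 2 yr = 1.5886×10¹⁶ m
γ = 1.8378
d' = d/γ = 1.5886×10¹⁶/1.8378 = 8.644×10¹⁵ m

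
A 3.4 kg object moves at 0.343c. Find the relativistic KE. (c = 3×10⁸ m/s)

γ = 1/√(1 - 0.343²) = 1.06458
γ - 1 = 0.06458
KE = (γ-1)mc² = 0.06458 × 3.4 × (3×10⁸)² = 1.976×10¹⁶ J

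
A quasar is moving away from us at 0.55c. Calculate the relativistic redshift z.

β = 0.55
(1+β)/(1-β) = 1.55/0.45 = 3.4444
√(3.4444) = 1.8559
z = 1.8559 - 1 = 0.8559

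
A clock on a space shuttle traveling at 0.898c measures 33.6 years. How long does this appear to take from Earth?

Proper time Δt₀ = 33.6 years
γ = 1/√(1 - 0.898²) = 2.27275
Δt = γΔt₀ = 2.27275 × 33.6 = 76.36 years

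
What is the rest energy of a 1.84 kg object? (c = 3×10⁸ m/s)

c² = (3×10⁸)² = 9.000×10¹⁶ m²/s²
E₀ = mc² = 1.84 × 9.000×10¹⁶ = 1.656×10¹⁷ J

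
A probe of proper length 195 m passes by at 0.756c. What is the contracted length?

Proper length L₀ = 195 m
γ = 1/√(1 - 0.756²) = 1.528
L = L₀/γ = 195/1.528 = 127.6 m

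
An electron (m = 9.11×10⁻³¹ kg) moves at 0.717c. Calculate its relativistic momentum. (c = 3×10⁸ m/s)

γ = 1/√(1 - 0.717²) = 1.4346
v = 0.717 × 3×10⁸ = 2.151×10⁸ m/s
p = γmv = 1.4346 × 9.11×10⁻³¹ × 2.151×10⁸ = 2.811×10⁻²² kg·m/s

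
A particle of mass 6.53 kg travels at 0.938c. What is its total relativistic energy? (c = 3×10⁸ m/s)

γ = 1/√(1 - 0.938²) = 2.8849
mc² = 6.53 × (3×10⁸)² = 5.877×10¹⁷ J
E = γmc² = 2.8849 × 5.877×10¹⁷ = 1.695×10¹⁸ J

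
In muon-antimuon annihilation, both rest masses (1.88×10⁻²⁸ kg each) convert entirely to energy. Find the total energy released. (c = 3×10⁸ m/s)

Both particles have the same rest mass, so total mass = 2m
E = 2m·c² = 2 × 1.88×10⁻²⁸ × (3×10⁸)²
= 2 × 1.88×10⁻²⁸ × 9×10¹⁶
= 3.384×10⁻¹¹ J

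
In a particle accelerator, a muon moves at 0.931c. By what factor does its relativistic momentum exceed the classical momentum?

p_rel = γmv, p_class = mv
Ratio = γ = 1/√(1 - 0.931²)
= 1/√(0.133239) = 2.740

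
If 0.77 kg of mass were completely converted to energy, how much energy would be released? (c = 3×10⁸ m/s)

Using E = mc²:
c² = (3×10⁸)² = 9×10¹⁶ m²/s²
E = 0.77 × 9×10¹⁶ = 6.930×10¹⁶ J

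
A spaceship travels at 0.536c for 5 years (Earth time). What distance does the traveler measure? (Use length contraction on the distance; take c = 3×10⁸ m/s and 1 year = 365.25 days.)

Earth distance: d = v × t = 0.536c × 5 yr = 2.5372×10¹⁶ m
γ = 1.1845
d' = d/γ = 2.5372×10¹⁶/1.1845 = 2.142×10¹⁶ m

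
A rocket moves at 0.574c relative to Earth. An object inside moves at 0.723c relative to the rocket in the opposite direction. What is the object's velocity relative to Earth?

Object's velocity in rocket frame is u' = -0.723c
u = (u' + v)/(1 + u'v/c²) = (v - 0.723)/(1 - 0.723·v/c²)
Numerator: 0.574 - 0.723 = -0.149
Denominator: 1 - 0.415002 = 0.584998
u = -0.149/0.584998 = -0.2547c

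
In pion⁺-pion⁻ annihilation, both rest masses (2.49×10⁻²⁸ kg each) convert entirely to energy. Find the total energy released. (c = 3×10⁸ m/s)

Both particles have the same rest mass, so total mass = 2m
E = 2m·c² = 2 × 2.49×10⁻²⁸ × (3×10⁸)²
= 2 × 2.49×10⁻²⁸ × 9×10¹⁶
= 4.482×10⁻¹¹ J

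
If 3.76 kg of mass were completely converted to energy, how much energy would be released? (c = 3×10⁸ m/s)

Using E = mc²:
c² = (3×10⁸)² = 9×10¹⁶ m²/s²
E = 3.76 × 9×10¹⁶ = 3.384×10¹⁷ J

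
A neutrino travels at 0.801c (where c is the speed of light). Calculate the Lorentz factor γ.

v/c = 0.801, so (v/c)² = 0.641601
1 - (v/c)² = 0.358399
γ = 1/√(0.358399) = 1.670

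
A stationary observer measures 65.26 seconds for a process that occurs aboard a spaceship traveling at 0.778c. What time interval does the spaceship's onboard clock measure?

Dilated time Δt = 65.26 seconds
γ = 1/√(1 - 0.778²) = 1.5917
Δt₀ = Δt/γ = 65.26/1.5917 = 41.00 seconds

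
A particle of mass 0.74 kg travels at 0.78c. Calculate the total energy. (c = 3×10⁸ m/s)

γ = 1/√(1 - 0.78²) = 1.598
mc² = 0.74 × (3×10⁸)² = 6.660×10¹⁶ J
E = γmc² = 1.598 × 6.660×10¹⁶ = 1.064×10¹⁷ J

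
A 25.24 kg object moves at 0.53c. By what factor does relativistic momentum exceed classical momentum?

p_rel = γmv, p_class = mv
Ratio = γ = 1/√(1 - 0.53²) = 1.179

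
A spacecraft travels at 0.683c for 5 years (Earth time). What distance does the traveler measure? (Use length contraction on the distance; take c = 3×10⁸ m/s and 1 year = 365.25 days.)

Earth distance: d = v × t = 0.683c × 5 yr = 3.2331×10¹⁶ m
γ = 1.3691
d' = d/γ = 3.2331×10¹⁶/1.3691 = 2.361×10¹⁶ m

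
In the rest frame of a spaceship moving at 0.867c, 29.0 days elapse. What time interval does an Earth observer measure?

Proper time Δt₀ = 29.0 days
γ = 1/√(1 - 0.867²) = 2.007
Δt = γΔt₀ = 2.007 × 29.0 = 58.20 days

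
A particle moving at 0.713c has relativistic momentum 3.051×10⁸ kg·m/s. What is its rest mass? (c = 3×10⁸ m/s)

γ = 1/√(1 - 0.713²) = 1.426
v = 0.713 × 3×10⁸ = 2.139×10⁸ m/s
m = p/(γv) = 3.051×10⁸/(1.426 × 2.139×10⁸) = 1.000 kg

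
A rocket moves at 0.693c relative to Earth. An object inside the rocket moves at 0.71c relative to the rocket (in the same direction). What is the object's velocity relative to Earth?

u = (u' + v)/(1 + u'v/c²)
Numerator: 0.71 + 0.693 = 1.403
Denominator: 1 + 0.49203 = 1.49203
u = 1.403/1.49203 = 0.9403c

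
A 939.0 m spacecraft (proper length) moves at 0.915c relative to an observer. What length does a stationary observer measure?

Proper length L₀ = 939.0 m
γ = 1/√(1 - 0.915²) = 2.479
L = L₀/γ = 939.0/2.479 = 378.8 m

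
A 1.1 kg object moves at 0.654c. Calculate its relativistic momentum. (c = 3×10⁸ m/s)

γ = 1/√(1 - 0.654²) = 1.322
v = 0.654 × 3×10⁸ = 1.962×10⁸ m/s
p = γmv = 1.322 × 1.1 × 1.962×10⁸ = 2.853×10⁸ kg·m/s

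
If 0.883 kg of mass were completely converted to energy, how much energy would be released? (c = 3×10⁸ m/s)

Using E = mc²:
c² = (3×10⁸)² = 9×10¹⁶ m²/s²
E = 0.883 × 9×10¹⁶ = 7.947×10¹⁶ J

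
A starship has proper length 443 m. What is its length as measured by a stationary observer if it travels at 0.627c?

Proper length L₀ = 443 m
γ = 1/√(1 - 0.627²) = 1.2837
L = L₀/γ = 443/1.2837 = 345.1 m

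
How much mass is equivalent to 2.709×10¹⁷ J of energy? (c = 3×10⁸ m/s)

From E = mc², we get m = E/c²
c² = (3×10⁸)² = 9×10¹⁶ m²/s²
m = 2.709×10¹⁷ / 9×10¹⁶ = 3.010 kg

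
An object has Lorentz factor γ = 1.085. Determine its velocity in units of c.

From γ = 1/√(1 - v²/c²):
1/γ² = 1/1.085² = 0.84946
v²/c² = 1 - 0.84946 = 0.15054
v/c = √(0.15054) = 0.3880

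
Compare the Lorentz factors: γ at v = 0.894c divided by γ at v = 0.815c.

γ₁ = 1/√(1 - 0.894²) = 2.232
γ₂ = 1/√(1 - 0.815²) = 1.726
γ₁/γ₂ = 2.232/1.726 = 1.293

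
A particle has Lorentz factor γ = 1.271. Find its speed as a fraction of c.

From γ = 1/√(1 - v²/c²):
1/γ² = 1/1.271² = 0.61903
v²/c² = 1 - 0.61903 = 0.38097
v/c = √(0.38097) = 0.6172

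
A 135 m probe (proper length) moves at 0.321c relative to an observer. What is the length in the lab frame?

Proper length L₀ = 135 m
γ = 1/√(1 - 0.321²) = 1.0559
L = L₀/γ = 135/1.0559 = 127.9 m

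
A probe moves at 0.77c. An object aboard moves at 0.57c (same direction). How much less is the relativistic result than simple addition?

Classical: u' + v = 0.57 + 0.77 = 1.34c
Relativistic: u = (0.57 + 0.77)/(1 + 0.4389) = 1.34/1.4389 = 0.9313c
Difference: 1.34 - 0.9313 = 0.4087c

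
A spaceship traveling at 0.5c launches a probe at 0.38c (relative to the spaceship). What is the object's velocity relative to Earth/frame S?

u = (u' + v)/(1 + u'v/c²)
Numerator: 0.38 + 0.5 = 0.88
Denominator: 1 + 0.19 = 1.19
u = 0.88/1.19 = 0.7395c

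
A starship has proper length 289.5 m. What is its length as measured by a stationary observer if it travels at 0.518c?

Proper length L₀ = 289.5 m
γ = 1/√(1 - 0.518²) = 1.169
L = L₀/γ = 289.5/1.169 = 247.6 m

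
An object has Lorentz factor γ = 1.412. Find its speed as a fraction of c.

From γ = 1/√(1 - v²/c²):
1/γ² = 1/1.412² = 0.5016
v²/c² = 1 - 0.5016 = 0.4984
v/c = √(0.4984) = 0.7060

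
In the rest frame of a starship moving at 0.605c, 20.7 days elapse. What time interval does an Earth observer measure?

Proper time Δt₀ = 20.7 days
γ = 1/√(1 - 0.605²) = 1.256
Δt = γΔt₀ = 1.256 × 20.7 = 26.00 days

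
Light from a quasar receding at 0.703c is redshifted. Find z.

β = 0.703
(1+β)/(1-β) = 1.703/0.297 = 5.734
√(5.734) = 2.395
z = 2.395 - 1 = 1.395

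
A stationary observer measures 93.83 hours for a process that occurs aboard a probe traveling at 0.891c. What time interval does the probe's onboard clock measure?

Dilated time Δt = 93.83 hours
γ = 1/√(1 - 0.891²) = 2.2026
Δt₀ = Δt/γ = 93.83/2.2026 = 42.60 hours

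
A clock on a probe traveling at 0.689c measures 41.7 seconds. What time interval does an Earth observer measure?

Proper time Δt₀ = 41.7 seconds
γ = 1/√(1 - 0.689²) = 1.3798
Δt = γΔt₀ = 1.3798 × 41.7 = 57.54 seconds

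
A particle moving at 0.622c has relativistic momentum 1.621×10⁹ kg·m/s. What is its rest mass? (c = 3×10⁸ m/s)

γ = 1/√(1 - 0.622²) = 1.2771
v = 0.622 × 3×10⁸ = 1.866×10⁸ m/s
m = p/(γv) = 1.621×10⁹/(1.2771 × 1.866×10⁸) = 6.802 kg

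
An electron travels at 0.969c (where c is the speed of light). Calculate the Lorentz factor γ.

v/c = 0.969, so (v/c)² = 0.938961
1 - (v/c)² = 0.061039
γ = 1/√(0.061039) = 4.048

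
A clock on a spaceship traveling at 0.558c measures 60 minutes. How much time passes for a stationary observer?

Proper time Δt₀ = 60 minutes
γ = 1/√(1 - 0.558²) = 1.205
Δt = γΔt₀ = 1.205 × 60 = 72.30 minutes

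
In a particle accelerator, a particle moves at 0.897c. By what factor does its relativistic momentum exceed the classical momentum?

p_rel = γmv, p_class = mv
Ratio = γ = 1/√(1 - 0.897²)
= 1/√(0.195391) = 2.262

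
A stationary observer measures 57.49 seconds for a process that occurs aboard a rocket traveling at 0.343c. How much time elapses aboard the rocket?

Dilated time Δt = 57.49 seconds
γ = 1/√(1 - 0.343²) = 1.0646
Δt₀ = Δt/γ = 57.49/1.0646 = 54.00 seconds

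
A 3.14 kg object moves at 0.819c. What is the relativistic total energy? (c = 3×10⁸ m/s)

γ = 1/√(1 - 0.819²) = 1.7428
mc² = 3.14 × (3×10⁸)² = 2.826×10¹⁷ J
E = γmc² = 1.7428 × 2.826×10¹⁷ = 4.925×10¹⁷ J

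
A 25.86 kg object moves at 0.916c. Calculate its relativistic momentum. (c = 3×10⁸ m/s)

γ = 1/√(1 - 0.916²) = 2.4927
v = 0.916 × 3×10⁸ = 2.748×10⁸ m/s
p = γmv = 2.4927 × 25.86 × 2.748×10⁸ = 1.771×10¹⁰ kg·m/s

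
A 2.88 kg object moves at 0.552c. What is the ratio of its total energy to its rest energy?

E = γmc², E₀ = mc²
E/E₀ = γ = 1/√(1 - 0.552²) = 1.199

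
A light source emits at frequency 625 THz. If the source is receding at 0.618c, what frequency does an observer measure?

β = v/c = 0.618
(1-β)/(1+β) = 0.382/1.618 = 0.2361
Doppler factor = √(0.2361) = 0.4859
f_obs = 625 × 0.4859 = 303.7 THz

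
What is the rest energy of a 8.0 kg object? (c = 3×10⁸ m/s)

c² = (3×10⁸)² = 9.000×10¹⁶ m²/s²
E₀ = mc² = 8.0 × 9.000×10¹⁶ = 7.200×10¹⁷ J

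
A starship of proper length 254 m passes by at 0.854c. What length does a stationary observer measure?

Proper length L₀ = 254 m
γ = 1/√(1 - 0.854²) = 1.9221
L = L₀/γ = 254/1.9221 = 132.1 m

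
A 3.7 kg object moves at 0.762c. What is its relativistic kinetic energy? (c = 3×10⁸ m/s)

γ = 1/√(1 - 0.762²) = 1.5442
γ - 1 = 0.5442
KE = (γ-1)mc² = 0.5442 × 3.7 × (3×10⁸)² = 1.812×10¹⁷ J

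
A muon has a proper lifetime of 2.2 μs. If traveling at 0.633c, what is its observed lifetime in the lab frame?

Proper lifetime τ₀ = 2.2 μs
γ = 1/√(1 - 0.633²) = 1.292
τ = γτ₀ = 1.292 × 2.2 μs = 2.842 μs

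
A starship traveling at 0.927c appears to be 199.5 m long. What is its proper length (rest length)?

Contracted length L = 199.5 m
γ = 1/√(1 - 0.927²) = 2.666
L₀ = γL = 2.666 × 199.5 = 531.9 m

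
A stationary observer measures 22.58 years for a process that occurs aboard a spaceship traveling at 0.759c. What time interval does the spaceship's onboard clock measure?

Dilated time Δt = 22.58 years
γ = 1/√(1 - 0.759²) = 1.536
Δt₀ = Δt/γ = 22.58/1.536 = 14.70 years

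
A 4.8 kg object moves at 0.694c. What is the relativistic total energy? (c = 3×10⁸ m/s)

γ = 1/√(1 - 0.694²) = 1.389
mc² = 4.8 × (3×10⁸)² = 4.320×10¹⁷ J
E = γmc² = 1.389 × 4.320×10¹⁷ = 6.000×10¹⁷ J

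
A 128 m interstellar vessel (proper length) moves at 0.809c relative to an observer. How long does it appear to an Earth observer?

Proper length L₀ = 128 m
γ = 1/√(1 - 0.809²) = 1.7012
L = L₀/γ = 128/1.7012 = 75.24 m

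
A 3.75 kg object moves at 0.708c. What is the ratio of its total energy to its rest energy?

E = γmc², E₀ = mc²
E/E₀ = γ = 1/√(1 - 0.708²) = 1.416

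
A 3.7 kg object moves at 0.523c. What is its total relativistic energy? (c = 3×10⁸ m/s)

γ = 1/√(1 - 0.523²) = 1.1733
mc² = 3.7 × (3×10⁸)² = 3.330×10¹⁷ J
E = γmc² = 1.1733 × 3.330×10¹⁷ = 3.907×10¹⁷ J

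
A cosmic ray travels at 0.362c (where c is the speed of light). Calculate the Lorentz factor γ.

v/c = 0.362, so (v/c)² = 0.131044
1 - (v/c)² = 0.868956
γ = 1/√(0.868956) = 1.073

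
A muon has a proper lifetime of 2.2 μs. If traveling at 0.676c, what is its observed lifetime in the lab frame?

Proper lifetime τ₀ = 2.2 μs
γ = 1/√(1 - 0.676²) = 1.357
τ = γτ₀ = 1.357 × 2.2 μs = 2.985 μs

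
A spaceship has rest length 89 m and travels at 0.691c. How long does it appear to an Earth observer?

Proper length L₀ = 89 m
γ = 1/√(1 - 0.691²) = 1.3834
L = L₀/γ = 89/1.3834 = 64.33 m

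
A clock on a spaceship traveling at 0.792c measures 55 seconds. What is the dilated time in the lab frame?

Proper time Δt₀ = 55 seconds
γ = 1/√(1 - 0.792²) = 1.638
Δt = γΔt₀ = 1.638 × 55 = 90.09 seconds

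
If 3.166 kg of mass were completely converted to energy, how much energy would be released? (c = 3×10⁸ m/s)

Using E = mc²:
c² = (3×10⁸)² = 9×10¹⁶ m²/s²
E = 3.166 × 9×10¹⁶ = 2.849×10¹⁷ J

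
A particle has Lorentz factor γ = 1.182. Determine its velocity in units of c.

From γ = 1/√(1 - v²/c²):
1/γ² = 1/1.182² = 0.7158
v²/c² = 1 - 0.7158 = 0.2842
v/c = √(0.2842) = 0.5331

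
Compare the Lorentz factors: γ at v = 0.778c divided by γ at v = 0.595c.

γ₁ = 1/√(1 - 0.778²) = 1.5917
γ₂ = 1/√(1 - 0.595²) = 1.2442
γ₁/γ₂ = 1.5917/1.2442 = 1.279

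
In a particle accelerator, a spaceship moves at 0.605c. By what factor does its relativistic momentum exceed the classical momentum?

p_rel = γmv, p_class = mv
Ratio = γ = 1/√(1 - 0.605²)
= 1/√(0.633975) = 1.256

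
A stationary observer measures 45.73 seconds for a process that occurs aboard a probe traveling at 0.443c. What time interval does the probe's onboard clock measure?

Dilated time Δt = 45.73 seconds
γ = 1/√(1 - 0.443²) = 1.1154
Δt₀ = Δt/γ = 45.73/1.1154 = 41.00 seconds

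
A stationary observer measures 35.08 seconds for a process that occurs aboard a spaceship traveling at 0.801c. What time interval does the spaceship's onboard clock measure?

Dilated time Δt = 35.08 seconds
γ = 1/√(1 - 0.801²) = 1.6704
Δt₀ = Δt/γ = 35.08/1.6704 = 21.00 seconds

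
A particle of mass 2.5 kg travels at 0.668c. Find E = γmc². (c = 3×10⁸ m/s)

γ = 1/√(1 - 0.668²) = 1.344
mc² = 2.5 × (3×10⁸)² = 2.250×10¹⁷ J
E = γmc² = 1.344 × 2.250×10¹⁷ = 3.024×10¹⁷ J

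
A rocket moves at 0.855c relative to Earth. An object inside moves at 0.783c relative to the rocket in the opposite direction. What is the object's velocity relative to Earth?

Object's velocity in rocket frame is u' = -0.783c
u = (u' + v)/(1 + u'v/c²) = (v - 0.783)/(1 - 0.783·v/c²)
Numerator: 0.855 - 0.783 = 0.072
Denominator: 1 - 0.669465 = 0.330535
u = 0.072/0.330535 = 0.2178c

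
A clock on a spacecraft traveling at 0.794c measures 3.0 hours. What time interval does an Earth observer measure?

Proper time Δt₀ = 3.0 hours
γ = 1/√(1 - 0.794²) = 1.645
Δt = γΔt₀ = 1.645 × 3.0 = 4.935 hours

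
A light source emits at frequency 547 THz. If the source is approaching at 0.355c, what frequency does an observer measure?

β = v/c = 0.355
(1+β)/(1-β) = 1.355/0.645 = 2.1008
Doppler factor = √(2.1008) = 1.4494
f_obs = 547 × 1.4494 = 792.8 THz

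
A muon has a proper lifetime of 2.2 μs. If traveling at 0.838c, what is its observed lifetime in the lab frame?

Proper lifetime τ₀ = 2.2 μs
γ = 1/√(1 - 0.838²) = 1.8326
τ = γτ₀ = 1.8326 × 2.2 μs = 4.032 μs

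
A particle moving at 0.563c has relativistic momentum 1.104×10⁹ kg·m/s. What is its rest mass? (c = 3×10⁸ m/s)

γ = 1/√(1 - 0.563²) = 1.210
v = 0.563 × 3×10⁸ = 1.689×10⁸ m/s
m = p/(γv) = 1.104×10⁹/(1.210 × 1.689×10⁸) = 5.402 kg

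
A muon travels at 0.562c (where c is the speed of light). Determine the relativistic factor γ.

v/c = 0.562, so (v/c)² = 0.315844
1 - (v/c)² = 0.684156
γ = 1/√(0.684156) = 1.209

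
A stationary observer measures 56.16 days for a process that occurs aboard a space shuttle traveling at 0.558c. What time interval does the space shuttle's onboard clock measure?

Dilated time Δt = 56.16 days
γ = 1/√(1 - 0.558²) = 1.2051
Δt₀ = Δt/γ = 56.16/1.2051 = 46.60 days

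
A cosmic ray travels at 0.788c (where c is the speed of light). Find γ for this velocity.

v/c = 0.788, so (v/c)² = 0.620944
1 - (v/c)² = 0.379056
γ = 1/√(0.379056) = 1.624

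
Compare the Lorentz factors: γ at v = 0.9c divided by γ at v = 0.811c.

γ₁ = 1/√(1 - 0.9²) = 2.294
γ₂ = 1/√(1 - 0.811²) = 1.709
γ₁/γ₂ = 2.294/1.709 = 1.342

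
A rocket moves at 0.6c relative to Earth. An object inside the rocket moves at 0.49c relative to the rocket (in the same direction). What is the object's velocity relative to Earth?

u = (u' + v)/(1 + u'v/c²)
Numerator: 0.49 + 0.6 = 1.09
Denominator: 1 + 0.294 = 1.294
u = 1.09/1.294 = 0.8423c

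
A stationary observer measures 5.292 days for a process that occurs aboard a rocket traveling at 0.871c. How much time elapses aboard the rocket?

Dilated time Δt = 5.292 days
γ = 1/√(1 - 0.871²) = 2.035
Δt₀ = Δt/γ = 5.292/2.035 = 2.600 days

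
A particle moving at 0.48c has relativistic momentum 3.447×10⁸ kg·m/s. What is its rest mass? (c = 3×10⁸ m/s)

γ = 1/√(1 - 0.48²) = 1.140
v = 0.48 × 3×10⁸ = 1.440×10⁸ m/s
m = p/(γv) = 3.447×10⁸/(1.140 × 1.440×10⁸) = 2.100 kg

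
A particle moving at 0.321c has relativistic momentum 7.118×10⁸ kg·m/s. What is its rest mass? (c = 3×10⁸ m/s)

γ = 1/√(1 - 0.321²) = 1.056
v = 0.321 × 3×10⁸ = 9.630×10⁷ m/s
m = p/(γv) = 7.118×10⁸/(1.056 × 9.630×10⁷) = 7.000 kg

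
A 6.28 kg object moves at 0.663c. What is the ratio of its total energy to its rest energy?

E = γmc², E₀ = mc²
E/E₀ = γ = 1/√(1 - 0.663²) = 1.336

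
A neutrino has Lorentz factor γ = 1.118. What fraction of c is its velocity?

From γ = 1/√(1 - v²/c²):
1/γ² = 1/1.118² = 0.8000
v²/c² = 1 - 0.8000 = 0.2000
v/c = √(0.2000) = 0.4472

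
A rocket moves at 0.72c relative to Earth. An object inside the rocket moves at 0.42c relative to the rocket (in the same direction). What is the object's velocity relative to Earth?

u = (u' + v)/(1 + u'v/c²)
Numerator: 0.42 + 0.72 = 1.14
Denominator: 1 + 0.3024 = 1.3024
u = 1.14/1.3024 = 0.8753c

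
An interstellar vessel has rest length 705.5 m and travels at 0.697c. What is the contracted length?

Proper length L₀ = 705.5 m
γ = 1/√(1 - 0.697²) = 1.3946
L = L₀/γ = 705.5/1.3946 = 505.9 m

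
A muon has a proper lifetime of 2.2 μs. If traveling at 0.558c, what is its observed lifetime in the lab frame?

Proper lifetime τ₀ = 2.2 μs
γ = 1/√(1 - 0.558²) = 1.205
τ = γτ₀ = 1.205 × 2.2 μs = 2.651 μs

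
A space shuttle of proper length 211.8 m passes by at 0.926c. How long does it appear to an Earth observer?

Proper length L₀ = 211.8 m
γ = 1/√(1 - 0.926²) = 2.6488
L = L₀/γ = 211.8/2.6488 = 79.96 m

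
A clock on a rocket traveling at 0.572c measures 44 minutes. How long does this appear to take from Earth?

Proper time Δt₀ = 44 minutes
γ = 1/√(1 - 0.572²) = 1.219
Δt = γΔt₀ = 1.219 × 44 = 53.64 minutes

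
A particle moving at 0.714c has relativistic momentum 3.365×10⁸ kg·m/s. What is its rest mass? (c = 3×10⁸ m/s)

γ = 1/√(1 - 0.714²) = 1.428
v = 0.714 × 3×10⁸ = 2.142×10⁸ m/s
m = p/(γv) = 3.365×10⁸/(1.428 × 2.142×10⁸) = 1.100 kg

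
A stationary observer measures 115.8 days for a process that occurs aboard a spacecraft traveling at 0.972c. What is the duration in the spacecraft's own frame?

Dilated time Δt = 115.8 days
γ = 1/√(1 - 0.972²) = 4.256
Δt₀ = Δt/γ = 115.8/4.256 = 27.21 days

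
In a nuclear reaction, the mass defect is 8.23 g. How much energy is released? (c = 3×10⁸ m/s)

Convert mass defect: Δm = 8.23 g = 0.00823 kg
E = Δm·c² = 0.00823 × (3×10⁸)²
= 0.00823 × 9×10¹⁶ = 7.407×10¹⁴ J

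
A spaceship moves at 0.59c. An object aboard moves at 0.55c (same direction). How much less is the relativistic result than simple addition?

Classical: u' + v = 0.55 + 0.59 = 1.14c
Relativistic: u = (0.55 + 0.59)/(1 + 0.3245) = 1.14/1.3245 = 0.8607c
Difference: 1.14 - 0.8607 = 0.2793c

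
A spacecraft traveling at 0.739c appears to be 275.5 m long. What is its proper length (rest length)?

Contracted length L = 275.5 m
γ = 1/√(1 - 0.739²) = 1.4843
L₀ = γL = 1.4843 × 275.5 = 408.9 m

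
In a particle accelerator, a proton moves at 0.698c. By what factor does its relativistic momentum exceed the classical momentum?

p_rel = γmv, p_class = mv
Ratio = γ = 1/√(1 - 0.698²)
= 1/√(0.512796) = 1.396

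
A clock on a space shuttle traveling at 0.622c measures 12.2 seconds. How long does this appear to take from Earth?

Proper time Δt₀ = 12.2 seconds
γ = 1/√(1 - 0.622²) = 1.277
Δt = γΔt₀ = 1.277 × 12.2 = 15.58 seconds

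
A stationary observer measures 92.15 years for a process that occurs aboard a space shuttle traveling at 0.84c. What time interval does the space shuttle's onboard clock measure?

Dilated time Δt = 92.15 years
γ = 1/√(1 - 0.84²) = 1.843
Δt₀ = Δt/γ = 92.15/1.843 = 50.00 years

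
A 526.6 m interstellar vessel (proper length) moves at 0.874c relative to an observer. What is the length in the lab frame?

Proper length L₀ = 526.6 m
γ = 1/√(1 - 0.874²) = 2.058
L = L₀/γ = 526.6/2.058 = 255.9 m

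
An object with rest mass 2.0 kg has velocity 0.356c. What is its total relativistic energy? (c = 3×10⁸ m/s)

γ = 1/√(1 - 0.356²) = 1.070
mc² = 2.0 × (3×10⁸)² = 1.800×10¹⁷ J
E = γmc² = 1.070 × 1.800×10¹⁷ = 1.926×10¹⁷ J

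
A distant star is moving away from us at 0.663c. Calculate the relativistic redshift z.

β = 0.663
(1+β)/(1-β) = 1.663/0.337 = 4.935
√(4.935) = 2.221
z = 2.221 - 1 = 1.221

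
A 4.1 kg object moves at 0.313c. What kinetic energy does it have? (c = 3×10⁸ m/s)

γ = 1/√(1 - 0.313²) = 1.05291
γ - 1 = 0.05291
KE = (γ-1)mc² = 0.05291 × 4.1 × (3×10⁸)² = 1.952×10¹⁶ J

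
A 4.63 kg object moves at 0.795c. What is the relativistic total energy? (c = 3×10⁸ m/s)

γ = 1/√(1 - 0.795²) = 1.6485
mc² = 4.63 × (3×10⁸)² = 4.167×10¹⁷ J
E = γmc² = 1.6485 × 4.167×10¹⁷ = 6.869×10¹⁷ J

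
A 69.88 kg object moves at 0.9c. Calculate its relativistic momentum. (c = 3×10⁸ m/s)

γ = 1/√(1 - 0.9²) = 2.2942
v = 0.9 × 3×10⁸ = 2.700×10⁸ m/s
p = γmv = 2.2942 × 69.88 × 2.700×10⁸ = 4.329×10¹⁰ kg·m/s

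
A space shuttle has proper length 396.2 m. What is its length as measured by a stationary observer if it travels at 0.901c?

Proper length L₀ = 396.2 m
γ = 1/√(1 - 0.901²) = 2.305
L = L₀/γ = 396.2/2.305 = 171.9 m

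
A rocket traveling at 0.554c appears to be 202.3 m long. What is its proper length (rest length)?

Contracted length L = 202.3 m
γ = 1/√(1 - 0.554²) = 1.201
L₀ = γL = 1.201 × 202.3 = 243.0 m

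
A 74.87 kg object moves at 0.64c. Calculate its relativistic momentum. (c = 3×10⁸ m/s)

γ = 1/√(1 - 0.64²) = 1.3014
v = 0.64 × 3×10⁸ = 1.920×10⁸ m/s
p = γmv = 1.3014 × 74.87 × 1.920×10⁸ = 1.871×10¹⁰ kg·m/s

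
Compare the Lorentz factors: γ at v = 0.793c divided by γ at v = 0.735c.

γ₁ = 1/√(1 - 0.793²) = 1.641
γ₂ = 1/√(1 - 0.735²) = 1.475
γ₁/γ₂ = 1.641/1.475 = 1.113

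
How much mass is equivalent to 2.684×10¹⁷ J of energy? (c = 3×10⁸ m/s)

From E = mc², we get m = E/c²
c² = (3×10⁸)² = 9×10¹⁶ m²/s²
m = 2.684×10¹⁷ / 9×10¹⁶ = 2.982 kg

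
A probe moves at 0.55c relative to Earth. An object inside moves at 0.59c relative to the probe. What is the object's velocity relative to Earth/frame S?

u = (u' + v)/(1 + u'v/c²)
Numerator: 0.59 + 0.55 = 1.14
Denominator: 1 + 0.3245 = 1.3245
u = 1.14/1.3245 = 0.8607c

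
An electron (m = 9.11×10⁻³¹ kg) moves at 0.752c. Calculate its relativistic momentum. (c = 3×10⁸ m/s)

γ = 1/√(1 - 0.752²) = 1.517
v = 0.752 × 3×10⁸ = 2.256×10⁸ m/s
p = γmv = 1.517 × 9.11×10⁻³¹ × 2.256×10⁸ = 3.118×10⁻²² kg·m/s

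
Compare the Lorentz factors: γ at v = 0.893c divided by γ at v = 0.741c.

γ₁ = 1/√(1 - 0.893²) = 2.222
γ₂ = 1/√(1 - 0.741²) = 1.489
γ₁/γ₂ = 2.222/1.489 = 1.492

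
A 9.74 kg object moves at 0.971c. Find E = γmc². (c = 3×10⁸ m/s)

γ = 1/√(1 - 0.971²) = 4.183
mc² = 9.74 × (3×10⁸)² = 8.766×10¹⁷ J
E = γmc² = 4.183 × 8.766×10¹⁷ = 3.667×10¹⁸ J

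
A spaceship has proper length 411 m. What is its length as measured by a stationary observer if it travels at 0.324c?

Proper length L₀ = 411 m
γ = 1/√(1 - 0.324²) = 1.057
L = L₀/γ = 411/1.057 = 388.8 m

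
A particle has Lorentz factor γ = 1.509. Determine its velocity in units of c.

From γ = 1/√(1 - v²/c²):
1/γ² = 1/1.509² = 0.4392
v²/c² = 1 - 0.4392 = 0.5608
v/c = √(0.5608) = 0.7489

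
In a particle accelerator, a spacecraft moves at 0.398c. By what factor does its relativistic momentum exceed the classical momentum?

p_rel = γmv, p_class = mv
Ratio = γ = 1/√(1 - 0.398²)
= 1/√(0.841596) = 1.090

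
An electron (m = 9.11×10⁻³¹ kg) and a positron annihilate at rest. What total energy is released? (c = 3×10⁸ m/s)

Both particles have the same rest mass, so total mass = 2m
E = 2m·c² = 2 × 9.11×10⁻³¹ × (3×10⁸)²
= 2 × 9.11×10⁻³¹ × 9×10¹⁶
= 1.640×10⁻¹³ J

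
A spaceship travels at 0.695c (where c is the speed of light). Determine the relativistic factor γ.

v/c = 0.695, so (v/c)² = 0.483025
1 - (v/c)² = 0.516975
γ = 1/√(0.516975) = 1.391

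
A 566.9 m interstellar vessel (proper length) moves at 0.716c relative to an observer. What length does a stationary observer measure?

Proper length L₀ = 566.9 m
γ = 1/√(1 - 0.716²) = 1.43246
L = L₀/γ = 566.9/1.43246 = 395.8 m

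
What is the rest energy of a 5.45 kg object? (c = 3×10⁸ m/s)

c² = (3×10⁸)² = 9.000×10¹⁶ m²/s²
E₀ = mc² = 5.45 × 9.000×10¹⁶ = 4.905×10¹⁷ J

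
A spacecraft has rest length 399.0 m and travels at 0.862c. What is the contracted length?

Proper length L₀ = 399.0 m
γ = 1/√(1 - 0.862²) = 1.9727
L = L₀/γ = 399.0/1.9727 = 202.3 m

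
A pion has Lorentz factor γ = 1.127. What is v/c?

From γ = 1/√(1 - v²/c²):
1/γ² = 1/1.127² = 0.7873
v²/c² = 1 - 0.7873 = 0.2127
v/c = √(0.2127) = 0.4612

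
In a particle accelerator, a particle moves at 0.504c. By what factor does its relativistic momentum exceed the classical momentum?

p_rel = γmv, p_class = mv
Ratio = γ = 1/√(1 - 0.504²)
= 1/√(0.745984) = 1.158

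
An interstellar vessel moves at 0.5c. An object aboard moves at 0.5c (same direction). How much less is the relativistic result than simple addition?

Classical: u' + v = 0.5 + 0.5 = 1c
Relativistic: u = (0.5 + 0.5)/(1 + 0.25) = 1/1.25 = 0.8000c
Difference: 1 - 0.8000 = 0.2000c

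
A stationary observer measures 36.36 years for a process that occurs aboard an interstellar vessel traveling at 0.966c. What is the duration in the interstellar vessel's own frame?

Dilated time Δt = 36.36 years
γ = 1/√(1 - 0.966²) = 3.8678
Δt₀ = Δt/γ = 36.36/3.8678 = 9.401 years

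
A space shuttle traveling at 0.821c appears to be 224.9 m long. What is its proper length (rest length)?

Contracted length L = 224.9 m
γ = 1/√(1 - 0.821²) = 1.7515
L₀ = γL = 1.7515 × 224.9 = 393.9 m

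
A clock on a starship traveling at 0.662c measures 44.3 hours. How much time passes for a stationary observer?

Proper time Δt₀ = 44.3 hours
γ = 1/√(1 - 0.662²) = 1.3342
Δt = γΔt₀ = 1.3342 × 44.3 = 59.11 hours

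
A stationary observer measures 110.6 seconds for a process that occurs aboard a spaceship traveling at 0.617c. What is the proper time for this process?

Dilated time Δt = 110.6 seconds
γ = 1/√(1 - 0.617²) = 1.2707
Δt₀ = Δt/γ = 110.6/1.2707 = 87.04 seconds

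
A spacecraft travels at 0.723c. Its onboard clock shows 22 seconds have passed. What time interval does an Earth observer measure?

Proper time Δt₀ = 22 seconds
γ = 1/√(1 - 0.723²) = 1.447496
Δt = γΔt₀ = 1.447496 × 22 = 31.84 seconds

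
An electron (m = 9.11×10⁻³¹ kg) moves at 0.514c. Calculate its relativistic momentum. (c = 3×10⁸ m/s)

γ = 1/√(1 - 0.514²) = 1.166
v = 0.514 × 3×10⁸ = 1.542×10⁸ m/s
p = γmv = 1.166 × 9.11×10⁻³¹ × 1.542×10⁸ = 1.638×10⁻²² kg·m/s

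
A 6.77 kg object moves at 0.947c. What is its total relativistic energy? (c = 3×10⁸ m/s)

γ = 1/√(1 - 0.947²) = 3.113
mc² = 6.77 × (3×10⁸)² = 6.093×10¹⁷ J
E = γmc² = 3.113 × 6.093×10¹⁷ = 1.897×10¹⁸ J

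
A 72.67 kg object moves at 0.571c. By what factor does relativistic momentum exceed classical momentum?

p_rel = γmv, p_class = mv
Ratio = γ = 1/√(1 - 0.571²) = 1.218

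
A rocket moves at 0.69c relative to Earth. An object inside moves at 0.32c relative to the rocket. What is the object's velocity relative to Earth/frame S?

u = (u' + v)/(1 + u'v/c²)
Numerator: 0.32 + 0.69 = 1.01
Denominator: 1 + 0.2208 = 1.2208
u = 1.01/1.2208 = 0.8273c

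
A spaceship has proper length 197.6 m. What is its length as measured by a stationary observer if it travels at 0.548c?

Proper length L₀ = 197.6 m
γ = 1/√(1 - 0.548²) = 1.1955
L = L₀/γ = 197.6/1.1955 = 165.3 m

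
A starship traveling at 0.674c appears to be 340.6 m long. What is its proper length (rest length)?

Contracted length L = 340.6 m
γ = 1/√(1 - 0.674²) = 1.3537
L₀ = γL = 1.3537 × 340.6 = 461.1 m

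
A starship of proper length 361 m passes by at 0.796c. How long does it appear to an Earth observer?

Proper length L₀ = 361 m
γ = 1/√(1 - 0.796²) = 1.652
L = L₀/γ = 361/1.652 = 218.5 m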